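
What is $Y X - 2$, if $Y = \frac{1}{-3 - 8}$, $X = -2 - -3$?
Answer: $- \frac{23}{11} \approx -2.0909$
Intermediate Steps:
$X = 1$ ($X = -2 + 3 = 1$)
$Y = - \frac{1}{11}$ ($Y = \frac{1}{-11} = - \frac{1}{11} \approx -0.090909$)
$Y X - 2 = \left(- \frac{1}{11}\right) 1 - 2 = - \frac{1}{11} - 2 = - \frac{23}{11}$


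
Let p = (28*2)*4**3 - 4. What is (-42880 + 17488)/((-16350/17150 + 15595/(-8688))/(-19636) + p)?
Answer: -1485812012203008/209483585839981 ≈ -7.0927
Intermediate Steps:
p = 3580 (p = 56*64 - 4 = 3584 - 4 = 3580)
(-42880 + 17488)/((-16350/17150 + 15595/(-8688))/(-19636) + p) = (-42880 + 17488)/((-16350/17150 + 15595/(-8688))/(-19636) + 3580) = -25392/((-16350*1/17150 + 15595*(-1/8688))*(-1/19636) + 3580) = -25392/((-327/343 - 15595/8688)*(-1/19636) + 3580) = -25392/(-8190061/2979984*(-1/19636) + 3580) = -25392/(8190061/58514965824 + 3580) = -25392/209483585839981/58514965824 = -25392*58514965824/209483585839981 = -1485812012203008/209483585839981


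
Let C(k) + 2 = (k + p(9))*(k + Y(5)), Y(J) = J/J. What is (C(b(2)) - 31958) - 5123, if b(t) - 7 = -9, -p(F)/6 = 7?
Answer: -37039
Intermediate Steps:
p(F) = -42 (p(F) = -6*7 = -42)
b(t) = -2 (b(t) = 7 - 9 = -2)
Y(J) = 1
C(k) = -2 + (1 + k)*(-42 + k) (C(k) = -2 + (k - 42)*(k + 1) = -2 + (-42 + k)*(1 + k) = -2 + (1 + k)*(-42 + k))
(C(b(2)) - 31958) - 5123 = ((-44 + (-2)² - 41*(-2)) - 31958) - 5123 = ((-44 + 4 + 82) - 31958) - 5123 = (42 - 31958) - 5123 = -31916 - 5123 = -37039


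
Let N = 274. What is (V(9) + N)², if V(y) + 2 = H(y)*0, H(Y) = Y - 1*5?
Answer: 73984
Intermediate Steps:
H(Y) = -5 + Y (H(Y) = Y - 5 = -5 + Y)
V(y) = -2 (V(y) = -2 + (-5 + y)*0 = -2 + 0 = -2)
(V(9) + N)² = (-2 + 274)² = 272² = 73984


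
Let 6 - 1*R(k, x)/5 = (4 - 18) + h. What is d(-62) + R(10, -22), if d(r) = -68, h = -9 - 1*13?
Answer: 142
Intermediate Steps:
h = -22 (h = -9 - 13 = -22)
R(k, x) = 210 (R(k, x) = 30 - 5*((4 - 18) - 22) = 30 - 5*(-14 - 22) = 30 - 5*(-36) = 30 + 180 = 210)
d(-62) + R(10, -22) = -68 + 210 = 142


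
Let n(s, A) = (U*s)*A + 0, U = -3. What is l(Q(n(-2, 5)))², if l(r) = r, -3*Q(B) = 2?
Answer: 4/9 ≈ 0.44444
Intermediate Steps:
n(s, A) = -3*A*s (n(s, A) = (-3*s)*A + 0 = -3*A*s + 0 = -3*A*s)
Q(B) = -⅔ (Q(B) = -⅓*2 = -⅔)
l(Q(n(-2, 5)))² = (-⅔)² = 4/9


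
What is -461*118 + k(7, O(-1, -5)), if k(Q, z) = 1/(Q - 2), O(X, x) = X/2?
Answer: -271989/5 ≈ -54398.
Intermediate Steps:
O(X, x) = X/2 (O(X, x) = X*(1/2) = X/2)
k(Q, z) = 1/(-2 + Q)
-461*118 + k(7, O(-1, -5)) = -461*118 + 1/(-2 + 7) = -54398 + 1/5 = -271989/5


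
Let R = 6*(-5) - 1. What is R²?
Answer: 961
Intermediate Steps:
R = -31 (R = -30 - 1 = -31)
R² = (-31)² = 961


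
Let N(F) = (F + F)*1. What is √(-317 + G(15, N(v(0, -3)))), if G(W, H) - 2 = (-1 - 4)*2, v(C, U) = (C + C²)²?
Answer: 5*I*√13 ≈ 18.028*I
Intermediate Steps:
N(F) = 2*F (N(F) = (2*F)*1 = 2*F)
G(W, H) = -8 (G(W, H) = 2 + (-1 - 4)*2 = 2 - 5*2 = 2 - 10 = -8)
√(-317 + G(15, N(v(0, -3)))) = √(-317 - 8) = √(-325) = 5*I*√13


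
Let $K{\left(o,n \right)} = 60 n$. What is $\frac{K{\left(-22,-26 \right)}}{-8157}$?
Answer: $\frac{520}{2719} \approx 0.19125$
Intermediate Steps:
$\frac{K{\left(-22,-26 \right)}}{-8157} = \frac{60 \left(-26\right)}{-8157} = \left(-1560\right) \left(- \frac{1}{8157}\right) = \frac{520}{2719}$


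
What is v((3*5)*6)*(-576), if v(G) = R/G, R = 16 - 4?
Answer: -384/5 ≈ -76.800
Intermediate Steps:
R = 12
v(G) = 12/G
v((3*5)*6)*(-576) = (12/(((3*5)*6)))*(-576) = (12/((15*6)))*(-576) = (12/90)*(-576) = (12*(1/90))*(-576) = (2/15)*(-576) = -384/5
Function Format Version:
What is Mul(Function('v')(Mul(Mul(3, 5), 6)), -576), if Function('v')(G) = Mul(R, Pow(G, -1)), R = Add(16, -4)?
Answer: Rational(-384, 5) ≈ -76.800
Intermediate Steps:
R = 12
Function('v')(G) = Mul(12, Pow(G, -1))
Mul(Function('v')(Mul(Mul(3, 5), 6)), -576) = Mul(Mul(12, Pow(Mul(Mul(3, 5), 6), -1)), -576) = Mul(Mul(12, Pow(Mul(15, 6), -1)), -576) = Mul(Mul(12, Pow(90, -1)), -576) = Mul(Mul(12, Rational(1, 90)), -576) = Mul(Rational(2, 15), -576) = Rational(-384, 5)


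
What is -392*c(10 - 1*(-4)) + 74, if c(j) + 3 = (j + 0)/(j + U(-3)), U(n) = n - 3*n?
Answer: 4878/5 ≈ 975.60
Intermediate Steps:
U(n) = -2*n
c(j) = -3 + j/(6 + j) (c(j) = -3 + (j + 0)/(j - 2*(-3)) = -3 + j/(j + 6) = -3 + j/(6 + j))
-392*c(10 - 1*(-4)) + 74 = -784*(-9 - (10 - 1*(-4)))/(6 + (10 - 1*(-4))) + 74 = -784*(-9 - (10 + 4))/(6 + (10 + 4)) + 74 = -784*(-9 - 1*14)/(6 + 14) + 74 = -784*(-9 - 14)/20 + 74 = -784*(-23)/20 + 74 = -392*(-23/10) + 74 = 4508/5 + 74 = 4878/5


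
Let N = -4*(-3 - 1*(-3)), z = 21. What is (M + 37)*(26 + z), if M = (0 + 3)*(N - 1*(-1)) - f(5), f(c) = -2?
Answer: 1974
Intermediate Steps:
N = 0 (N = -4*(-3 + 3) = -4*0 = 0)
M = 5 (M = (0 + 3)*(0 - 1*(-1)) - 1*(-2) = 3*(0 + 1) + 2 = 3*1 + 2 = 3 + 2 = 5)
(M + 37)*(26 + z) = (5 + 37)*(26 + 21) = 42*47 = 1974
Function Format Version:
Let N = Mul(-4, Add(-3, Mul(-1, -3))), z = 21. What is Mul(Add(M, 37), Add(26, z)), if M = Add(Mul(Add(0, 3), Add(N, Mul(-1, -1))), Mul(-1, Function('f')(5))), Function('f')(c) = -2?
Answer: 1974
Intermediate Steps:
N = 0 (N = Mul(-4, Add(-3, 3)) = Mul(-4, 0) = 0)
M = 5 (M = Add(Mul(Add(0, 3), Add(0, Mul(-1, -1))), Mul(-1, -2)) = Add(Mul(3, Add(0, 1)), 2) = Add(Mul(3, 1), 2) = Add(3, 2) = 5)
Mul(Add(M, 37), Add(26, z)) = Mul(Add(5, 37), Add(26, 21)) = Mul(42, 47) = 1974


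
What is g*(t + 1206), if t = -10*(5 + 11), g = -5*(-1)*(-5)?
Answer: -26150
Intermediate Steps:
g = -25 (g = 5*(-5) = -25)
t = -160 (t = -10*16 = -160)
g*(t + 1206) = -25*(-160 + 1206) = -25*1046 = -26150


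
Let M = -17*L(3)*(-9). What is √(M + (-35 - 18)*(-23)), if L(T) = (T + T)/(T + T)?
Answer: 14*√7 ≈ 37.041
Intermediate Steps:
L(T) = 1 (L(T) = (2*T)/((2*T)) = (2*T)*(1/(2*T)) = 1)
M = 153 (M = -17*1*(-9) = -17*(-9) = 153)
√(M + (-35 - 18)*(-23)) = √(153 + (-35 - 18)*(-23)) = √(153 - 53*(-23)) = √(153 + 1219) = √1372 = 14*√7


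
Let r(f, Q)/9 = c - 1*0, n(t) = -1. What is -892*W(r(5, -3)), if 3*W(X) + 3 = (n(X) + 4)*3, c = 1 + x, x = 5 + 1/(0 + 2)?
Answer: -1784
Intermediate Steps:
x = 11/2 (x = 5 + 1/2 = 5 + ½ = 11/2 ≈ 5.5000)
c = 13/2 (c = 1 + 11/2 = 13/2 ≈ 6.5000)
r(f, Q) = 117/2 (r(f, Q) = 9*(13/2 - 1*0) = 9*(13/2 + 0) = 9*(13/2) = 117/2)
W(X) = 2 (W(X) = -1 + ((-1 + 4)*3)/3 = -1 + (3*3)/3 = -1 + (⅓)*9 = -1 + 3 = 2)
-892*W(r(5, -3)) = -892*2 = -1784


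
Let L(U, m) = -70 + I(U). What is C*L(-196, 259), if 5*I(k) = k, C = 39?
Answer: -21294/5 ≈ -4258.8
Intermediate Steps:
I(k) = k/5
L(U, m) = -70 + U/5
C*L(-196, 259) = 39*(-70 + (⅕)*(-196)) = 39*(-70 - 196/5) = 39*(-546/5) = -21294/5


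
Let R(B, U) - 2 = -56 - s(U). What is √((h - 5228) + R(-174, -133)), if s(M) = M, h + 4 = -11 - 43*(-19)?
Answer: 3*I*√483 ≈ 65.932*I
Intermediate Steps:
h = 802 (h = -4 + (-11 - 43*(-19)) = -4 + (-11 + 817) = -4 + 806 = 802)
R(B, U) = -54 - U (R(B, U) = 2 + (-56 - U) = -54 - U)
√((h - 5228) + R(-174, -133)) = √((802 - 5228) + (-54 - 1*(-133))) = √(-4426 + (-54 + 133)) = √(-4426 + 79) = √(-4347) = 3*I*√483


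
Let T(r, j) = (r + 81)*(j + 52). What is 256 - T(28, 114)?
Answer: -17838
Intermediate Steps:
T(r, j) = (52 + j)*(81 + r) (T(r, j) = (81 + r)*(52 + j) = (52 + j)*(81 + r))
256 - T(28, 114) = 256 - (4212 + 52*28 + 81*114 + 114*28) = 256 - (4212 + 1456 + 9234 + 3192) = 256 - 1*18094 = 256 - 18094 = -17838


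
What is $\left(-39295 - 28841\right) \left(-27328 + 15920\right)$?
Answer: $777295488$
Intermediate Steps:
$\left(-39295 - 28841\right) \left(-27328 + 15920\right) = \left(-68136\right) \left(-11408\right) = 777295488$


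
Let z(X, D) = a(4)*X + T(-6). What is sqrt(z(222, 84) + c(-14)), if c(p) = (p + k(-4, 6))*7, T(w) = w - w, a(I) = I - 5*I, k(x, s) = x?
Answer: I*sqrt(3678) ≈ 60.646*I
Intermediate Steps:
a(I) = -4*I (a(I) = I - 5*I = -4*I)
T(w) = 0
z(X, D) = -16*X (z(X, D) = (-4*4)*X + 0 = -16*X + 0 = -16*X)
c(p) = -28 + 7*p (c(p) = (p - 4)*7 = (-4 + p)*7 = -28 + 7*p)
sqrt(z(222, 84) + c(-14)) = sqrt(-16*222 + (-28 + 7*(-14))) = sqrt(-3552 + (-28 - 98)) = sqrt(-3552 - 126) = sqrt(-3678) = I*sqrt(3678)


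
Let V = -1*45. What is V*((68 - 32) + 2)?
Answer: -1710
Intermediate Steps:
V = -45
V*((68 - 32) + 2) = -45*((68 - 32) + 2) = -45*(36 + 2) = -45*38 = -1710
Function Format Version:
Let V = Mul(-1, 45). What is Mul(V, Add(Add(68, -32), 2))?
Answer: -1710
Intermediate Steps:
V = -45
Mul(V, Add(Add(68, -32), 2)) = Mul(-45, Add(Add(68, -32), 2)) = Mul(-45, Add(36, 2)) = Mul(-45, 38) = -1710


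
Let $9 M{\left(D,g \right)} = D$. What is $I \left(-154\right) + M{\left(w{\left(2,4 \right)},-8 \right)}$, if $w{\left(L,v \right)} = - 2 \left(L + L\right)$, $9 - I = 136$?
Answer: $\frac{176014}{9} \approx 19557.0$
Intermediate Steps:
$I = -127$ ($I = 9 - 136 = -127$)
$w{\left(L,v \right)} = - 4 L$ ($w{\left(L,v \right)} = - 2 \cdot 2 L = - 4 L$)
$M{\left(D,g \right)} = \frac{D}{9}$
$I \left(-154\right) + M{\left(w{\left(2,4 \right)},-8 \right)} = \left(-127\right) \left(-154\right) + \frac{\left(-4\right) 2}{9} = 19558 + \frac{1}{9} \left(-8\right) = 19558 - \frac{8}{9} = \frac{176014}{9}$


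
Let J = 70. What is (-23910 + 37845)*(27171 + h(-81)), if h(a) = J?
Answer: 379603335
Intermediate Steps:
h(a) = 70
(-23910 + 37845)*(27171 + h(-81)) = (-23910 + 37845)*(27171 + 70) = 13935*27241 = 379603335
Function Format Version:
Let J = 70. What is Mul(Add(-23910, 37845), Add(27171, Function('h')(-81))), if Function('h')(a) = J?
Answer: 379603335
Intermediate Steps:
Function('h')(a) = 70
Mul(Add(-23910, 37845), Add(27171, Function('h')(-81))) = Mul(Add(-23910, 37845), Add(27171, 70)) = Mul(13935, 27241) = 379603335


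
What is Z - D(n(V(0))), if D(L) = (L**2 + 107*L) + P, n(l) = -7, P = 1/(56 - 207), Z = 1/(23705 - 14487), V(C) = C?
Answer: 974351969/1391918 ≈ 700.01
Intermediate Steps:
Z = 1/9218 ≈ 0.00010848
P = -1/151 (P = 1/(-151) = -1/151 ≈ -0.0066225)
D(L) = -1/151 + L**2 + 107*L (D(L) = (L**2 + 107*L) - 1/151 = -1/151 + L**2 + 107*L)
Z - D(n(V(0))) = 1/9218 - (-1/151 + (-7)**2 + 107*(-7)) = 1/9218 - (-1/151 + 49 - 749) = 1/9218 - 1*(-105701/151) = 1/9218 + 105701/151 = 974351969/1391918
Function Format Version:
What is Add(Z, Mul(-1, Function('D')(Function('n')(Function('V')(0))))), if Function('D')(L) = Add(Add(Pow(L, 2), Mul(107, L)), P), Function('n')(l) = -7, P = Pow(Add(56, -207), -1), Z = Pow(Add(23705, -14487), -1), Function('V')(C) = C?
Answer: Rational(974351969, 1391918) ≈ 700.01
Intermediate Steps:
Z = Rational(1, 9218) (Z = Pow(9218, -1) = Rational(1, 9218) ≈ 0.00010848)
P = Rational(-1, 151) (P = Pow(-151, -1) = Rational(-1, 151) ≈ -0.0066225)
Function('D')(L) = Add(Rational(-1, 151), Pow(L, 2), Mul(107, L)) (Function('D')(L) = Add(Add(Pow(L, 2), Mul(107, L)), Rational(-1, 151)) = Add(Rational(-1, 151), Pow(L, 2), Mul(107, L)))
Add(Z, Mul(-1, Function('D')(Function('n')(Function('V')(0))))) = Add(Rational(1, 9218), Mul(-1, Add(Rational(-1, 151), Pow(-7, 2), Mul(107, -7)))) = Add(Rational(1, 9218), Mul(-1, Add(Rational(-1, 151), 49, -749))) = Add(Rational(1, 9218), Mul(-1, Rational(-105701, 151))) = Add(Rational(1, 9218), Rational(105701, 151)) = Rational(974351969, 1391918)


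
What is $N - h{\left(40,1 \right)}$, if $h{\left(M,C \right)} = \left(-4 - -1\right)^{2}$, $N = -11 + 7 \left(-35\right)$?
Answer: $-265$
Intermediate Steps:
$N = -256$ ($N = -11 - 245 = -256$)
$h{\left(M,C \right)} = 9$ ($h{\left(M,C \right)} = \left(-4 + 1\right)^{2} = \left(-3\right)^{2} = 9$)
$N - h{\left(40,1 \right)} = -256 - 9 = -265$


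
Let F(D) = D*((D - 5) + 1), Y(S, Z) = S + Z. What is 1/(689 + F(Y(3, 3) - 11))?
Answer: 1/734 ≈ 0.0013624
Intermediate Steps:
F(D) = D*(-4 + D) (F(D) = D*((-5 + D) + 1) = D*(-4 + D))
1/(689 + F(Y(3, 3) - 11)) = 1/(689 + ((3 + 3) - 11)*(-4 + ((3 + 3) - 11))) = 1/(689 + (6 - 11)*(-4 + (6 - 11))) = 1/(689 - 5*(-4 - 5)) = 1/(689 - 5*(-9)) = 1/(689 + 45) = 1/734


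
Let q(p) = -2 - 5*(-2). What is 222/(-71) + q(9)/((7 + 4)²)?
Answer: -26294/8591 ≈ -3.0606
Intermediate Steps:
q(p) = 8 (q(p) = -2 + 10 = 8)
222/(-71) + q(9)/((7 + 4)²) = 222/(-71) + 8/((7 + 4)²) = 222*(-1/71) + 8/(11²) = -222/71 + 8/121 = -26294/8591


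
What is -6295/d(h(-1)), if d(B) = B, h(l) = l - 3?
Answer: 6295/4 ≈ 1573.8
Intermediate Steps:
h(l) = -3 + l
-6295/d(h(-1)) = -6295/(-3 - 1) = -6295/(-4) = -6295*(-¼) = 6295/4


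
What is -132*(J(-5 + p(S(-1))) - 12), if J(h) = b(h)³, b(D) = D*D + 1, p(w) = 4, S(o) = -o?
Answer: 528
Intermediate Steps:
b(D) = 1 + D² (b(D) = D² + 1 = 1 + D²)
J(h) = (1 + h²)³
-132*(J(-5 + p(S(-1))) - 12) = -132*((1 + (-5 + 4)²)³ - 12) = -132*((1 + (-1)²)³ - 12) = -132*((1 + 1)³ - 12) = -132*(2³ - 12) = -132*(8 - 12) = -132*(-4) = 528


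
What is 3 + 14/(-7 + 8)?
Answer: 17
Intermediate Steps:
3 + 14/(-7 + 8) = 3 + 14/1 = 3 + 14*1 = 3 + 14 = 17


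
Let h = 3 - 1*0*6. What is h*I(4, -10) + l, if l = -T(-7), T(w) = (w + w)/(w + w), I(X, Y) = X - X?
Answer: -1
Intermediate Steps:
I(X, Y) = 0
T(w) = 1 (T(w) = (2*w)/((2*w)) = (2*w)*(1/(2*w)) = 1)
h = 3 (h = 3 + 0*6 = 3 + 0 = 3)
l = -1 (l = -1*1 = -1)
h*I(4, -10) + l = 3*0 - 1 = 0 - 1 = -1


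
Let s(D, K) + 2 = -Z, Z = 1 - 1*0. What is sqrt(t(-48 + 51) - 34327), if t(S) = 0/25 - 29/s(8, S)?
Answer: 2*I*sqrt(77214)/3 ≈ 185.25*I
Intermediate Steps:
Z = 1 (Z = 1 + 0 = 1)
s(D, K) = -3 (s(D, K) = -2 - 1*1 = -2 - 1 = -3)
t(S) = 29/3 (t(S) = 0/25 - 29/(-3) = 0*(1/25) - 29*(-1/3) = 0 + 29/3 = 29/3)
sqrt(t(-48 + 51) - 34327) = sqrt(29/3 - 34327) = sqrt(-102952/3) = 2*I*sqrt(77214)/3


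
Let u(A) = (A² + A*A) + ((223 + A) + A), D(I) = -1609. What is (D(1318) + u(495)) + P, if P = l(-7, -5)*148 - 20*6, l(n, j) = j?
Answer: 488794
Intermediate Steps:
u(A) = 223 + 2*A + 2*A² (u(A) = (A² + A²) + (223 + 2*A) = 2*A² + (223 + 2*A) = 223 + 2*A + 2*A²)
P = -860 (P = -5*148 - 20*6 = -740 - 120 = -860)
(D(1318) + u(495)) + P = (-1609 + (223 + 2*495 + 2*495²)) - 860 = (-1609 + (223 + 990 + 2*245025)) - 860 = (-1609 + (223 + 990 + 490050)) - 860 = (-1609 + 491263) - 860 = 489654 - 860 = 488794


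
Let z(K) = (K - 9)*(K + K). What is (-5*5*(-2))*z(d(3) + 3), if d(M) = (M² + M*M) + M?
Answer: 36000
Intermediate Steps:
d(M) = M + 2*M² (d(M) = (M² + M²) + M = 2*M² + M = M + 2*M²)
z(K) = 2*K*(-9 + K) (z(K) = (-9 + K)*(2*K) = 2*K*(-9 + K))
(-5*5*(-2))*z(d(3) + 3) = (-5*5*(-2))*(2*(3*(1 + 2*3) + 3)*(-9 + (3*(1 + 2*3) + 3))) = (-25*(-2))*(2*(3*(1 + 6) + 3)*(-9 + (3*(1 + 6) + 3))) = 50*(2*(3*7 + 3)*(-9 + (3*7 + 3))) = 50*(2*(21 + 3)*(-9 + (21 + 3))) = 50*(2*24*(-9 + 24)) = 50*(2*24*15) = 50*720 = 36000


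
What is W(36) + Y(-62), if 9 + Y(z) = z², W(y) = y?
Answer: 3871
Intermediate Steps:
Y(z) = -9 + z²
W(36) + Y(-62) = 36 + (-9 + (-62)²) = 36 + (-9 + 3844) = 36 + 3835 = 3871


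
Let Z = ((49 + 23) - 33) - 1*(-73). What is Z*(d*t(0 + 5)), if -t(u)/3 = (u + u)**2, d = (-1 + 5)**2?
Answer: -537600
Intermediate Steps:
Z = 112 (Z = (72 - 33) + 73 = 39 + 73 = 112)
d = 16 (d = 4**2 = 16)
t(u) = -12*u**2 (t(u) = -3*(u + u)**2 = -3*4*u**2 = -12*u**2)
Z*(d*t(0 + 5)) = 112*(16*(-12*(0 + 5)**2)) = 112*(16*(-12*5**2)) = 112*(16*(-12*25)) = 112*(16*(-300)) = 112*(-4800) = -537600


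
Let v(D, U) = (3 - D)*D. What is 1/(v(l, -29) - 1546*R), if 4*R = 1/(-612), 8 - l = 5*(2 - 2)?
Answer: -1224/48187 ≈ -0.025401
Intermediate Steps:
l = 8 (l = 8 - 5*(2 - 2) = 8 - 5*0 = 8 - 1*0 = 8 + 0 = 8)
R = -1/2448 (R = (1/4)/(-612) = (1/4)*(-1/612) = -1/2448 ≈ -0.00040850)
v(D, U) = D*(3 - D)
1/(v(l, -29) - 1546*R) = 1/(8*(3 - 1*8) - 1546*(-1/2448)) = 1/(8*(3 - 8) + 773/1224) = 1/(8*(-5) + 773/1224) = 1/(-40 + 773/1224) = 1/(-48187/1224) = -1224/48187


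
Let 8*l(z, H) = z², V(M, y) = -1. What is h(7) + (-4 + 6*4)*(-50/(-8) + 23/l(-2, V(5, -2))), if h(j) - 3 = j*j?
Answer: 1097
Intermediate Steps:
l(z, H) = z²/8
h(j) = 3 + j² (h(j) = 3 + j*j = 3 + j²)
h(7) + (-4 + 6*4)*(-50/(-8) + 23/l(-2, V(5, -2))) = (3 + 7²) + (-4 + 6*4)*(-50/(-8) + 23/(((⅛)*(-2)²))) = (3 + 49) + (-4 + 24)*(-50*(-⅛) + 23/(((⅛)*4))) = 52 + 20*(25/4 + 23/(½)) = 52 + 20*(25/4 + 23*2) = 52 + 20*(25/4 + 46) = 52 + 20*(209/4) = 52 + 1045 = 1097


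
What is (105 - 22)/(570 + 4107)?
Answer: 83/4677 ≈ 0.017746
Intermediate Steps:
(105 - 22)/(570 + 4107) = 83/4677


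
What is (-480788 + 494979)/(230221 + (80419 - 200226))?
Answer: 14191/110414 ≈ 0.12853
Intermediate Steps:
(-480788 + 494979)/(230221 + (80419 - 200226)) = 14191/(230221 - 119807) = 14191/110414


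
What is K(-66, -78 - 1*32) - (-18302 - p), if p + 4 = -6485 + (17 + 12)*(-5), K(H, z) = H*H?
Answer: 16024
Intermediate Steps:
K(H, z) = H²
p = -6634 (p = -4 + (-6485 + (17 + 12)*(-5)) = -4 + (-6485 + 29*(-5)) = -4 + (-6485 - 145) = -4 - 6630 = -6634)
K(-66, -78 - 1*32) - (-18302 - p) = (-66)² - (-18302 - 1*(-6634)) = 4356 - (-18302 + 6634) = 4356 - 1*(-11668) = 4356 + 11668 = 16024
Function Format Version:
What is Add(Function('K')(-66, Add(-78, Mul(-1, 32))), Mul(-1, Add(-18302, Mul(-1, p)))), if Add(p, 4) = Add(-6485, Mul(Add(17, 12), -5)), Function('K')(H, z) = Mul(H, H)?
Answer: 16024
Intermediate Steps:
Function('K')(H, z) = Pow(H, 2)
p = -6634 (p = Add(-4, Add(-6485, Mul(Add(17, 12), -5))) = Add(-4, Add(-6485, Mul(29, -5))) = Add(-4, Add(-6485, -145)) = Add(-4, -6630) = -6634)
Add(Function('K')(-66, Add(-78, Mul(-1, 32))), Mul(-1, Add(-18302, Mul(-1, p)))) = Add(Pow(-66, 2), Mul(-1, Add(-18302, Mul(-1, -6634)))) = Add(4356, Mul(-1, Add(-18302, 6634))) = Add(4356, Mul(-1, -11668)) = Add(4356, 11668) = 16024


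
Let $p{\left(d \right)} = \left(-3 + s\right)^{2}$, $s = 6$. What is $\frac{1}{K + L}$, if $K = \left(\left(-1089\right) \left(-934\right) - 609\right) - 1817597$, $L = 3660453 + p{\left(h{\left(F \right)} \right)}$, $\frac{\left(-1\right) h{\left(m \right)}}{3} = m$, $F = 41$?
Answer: $\frac{1}{2859382} \approx 3.4973 \cdot 10^{-7}$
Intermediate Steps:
$h{\left(m \right)} = - 3 m$
$p{\left(d \right)} = 9$ ($p{\left(d \right)} = \left(-3 + 6\right)^{2} = 3^{2} = 9$)
$L = 3660462$ ($L = 3660453 + 9 = 3660462$)
$K = -801080$ ($K = \left(1017126 - 609\right) - 1817597 = 1016517 - 1817597 = -801080$)
$\frac{1}{K + L} = \frac{1}{-801080 + 3660462} = \frac{1}{2859382}$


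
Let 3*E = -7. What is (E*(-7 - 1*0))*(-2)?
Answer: -98/3 ≈ -32.667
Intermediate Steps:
E = -7/3 (E = (⅓)*(-7) = -7/3 ≈ -2.3333)
(E*(-7 - 1*0))*(-2) = -7*(-7 - 1*0)/3*(-2) = -7*(-7 + 0)/3*(-2) = -7/3*(-7)*(-2) = (49/3)*(-2) = -98/3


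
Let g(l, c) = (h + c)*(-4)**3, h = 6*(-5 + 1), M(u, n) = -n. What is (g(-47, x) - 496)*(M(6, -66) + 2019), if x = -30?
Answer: 6171600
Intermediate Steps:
h = -24 (h = 6*(-4) = -24)
g(l, c) = 1536 - 64*c (g(l, c) = (-24 + c)*(-4)**3 = (-24 + c)*(-64) = 1536 - 64*c)
(g(-47, x) - 496)*(M(6, -66) + 2019) = ((1536 - 64*(-30)) - 496)*(-1*(-66) + 2019) = ((1536 + 1920) - 496)*(66 + 2019) = (3456 - 496)*2085 = 2960*2085 = 6171600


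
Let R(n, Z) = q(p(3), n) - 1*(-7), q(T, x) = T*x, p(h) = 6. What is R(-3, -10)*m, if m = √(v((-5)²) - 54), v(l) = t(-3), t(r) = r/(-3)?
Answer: -11*I*√53 ≈ -80.081*I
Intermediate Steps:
t(r) = -r/3 (t(r) = r*(-⅓) = -r/3)
v(l) = 1 (v(l) = -⅓*(-3) = 1)
R(n, Z) = 7 + 6*n (R(n, Z) = 6*n - 1*(-7) = 6*n + 7 = 7 + 6*n)
m = I*√53 (m = √(1 - 54) = √(-53) = I*√53 ≈ 7.2801*I)
R(-3, -10)*m = (7 + 6*(-3))*(I*√53) = (7 - 18)*(I*√53) = -11*I*√53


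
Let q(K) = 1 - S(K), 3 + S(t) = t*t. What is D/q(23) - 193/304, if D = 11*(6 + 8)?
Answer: -21163/22800 ≈ -0.92820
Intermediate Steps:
D = 154 (D = 11*14 = 154)
S(t) = -3 + t² (S(t) = -3 + t*t = -3 + t²)
q(K) = 4 - K² (q(K) = 1 - (-3 + K²) = 1 + (3 - K²) = 4 - K²)
D/q(23) - 193/304 = 154/(4 - 1*23²) - 193/304 = 154/(4 - 1*529) - 193*1/304 = 154/(4 - 529) - 193/304 = 154/(-525) - 193/304 = 154*(-1/525) - 193/304 = -22/75 - 193/304 = -21163/22800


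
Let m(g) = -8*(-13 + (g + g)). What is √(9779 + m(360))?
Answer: √4123 ≈ 64.211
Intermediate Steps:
m(g) = 104 - 16*g (m(g) = -8*(-13 + 2*g) = 104 - 16*g)
√(9779 + m(360)) = √(9779 + (104 - 16*360)) = √(9779 + (104 - 5760)) = √(9779 - 5656) = √4123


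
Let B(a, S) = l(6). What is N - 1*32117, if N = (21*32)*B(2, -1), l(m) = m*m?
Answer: -7925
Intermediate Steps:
l(m) = m**2
B(a, S) = 36 (B(a, S) = 6**2 = 36)
N = 24192 (N = (21*32)*36 = 672*36 = 24192)
N - 1*32117 = 24192 - 1*32117 = 24192 - 32117 = -7925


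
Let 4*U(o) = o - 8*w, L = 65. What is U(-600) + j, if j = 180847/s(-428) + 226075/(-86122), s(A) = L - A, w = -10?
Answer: 584934787/2497538 ≈ 234.20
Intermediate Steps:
U(o) = 20 + o/4 (U(o) = (o - 8*(-10))/4 = (o + 80)/4 = (80 + o)/4 = 20 + o/4)
s(A) = 65 - A
j = 909614727/2497538 (j = 180847/(65 - 1*(-428)) + 226075/(-86122) = 180847/(65 + 428) + 226075*(-1/86122) = 180847/493 - 226075/86122 = 909614727/2497538 ≈ 364.20)
U(-600) + j = (20 + (1/4)*(-600)) + 909614727/2497538 = (20 - 150) + 909614727/2497538 = -130 + 909614727/2497538 = 584934787/2497538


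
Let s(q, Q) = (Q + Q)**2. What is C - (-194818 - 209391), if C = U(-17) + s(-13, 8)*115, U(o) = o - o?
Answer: 433649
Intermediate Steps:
U(o) = 0
s(q, Q) = 4*Q**2 (s(q, Q) = (2*Q)**2 = 4*Q**2)
C = 29440 (C = 0 + (4*8**2)*115 = 0 + (4*64)*115 = 0 + 256*115 = 0 + 29440 = 29440)
C - (-194818 - 209391) = 29440 - (-194818 - 209391) = 29440 - 1*(-404209) = 29440 + 404209 = 433649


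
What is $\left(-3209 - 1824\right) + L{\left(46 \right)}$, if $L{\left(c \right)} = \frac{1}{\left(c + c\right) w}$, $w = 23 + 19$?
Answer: $- \frac{19447511}{3864} \approx -5033.0$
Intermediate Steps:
$w = 42$
$L{\left(c \right)} = \frac{1}{84 c}$ ($L{\left(c \right)} = \frac{1}{\left(c + c\right) 42} = \frac{1}{2 c} \frac{1}{42} = \frac{1}{84 c}$)
$\left(-3209 - 1824\right) + L{\left(46 \right)} = \left(-3209 - 1824\right) + \frac{1}{84 \cdot 46} = -5033 + \frac{1}{84} \cdot \frac{1}{46} = -5033 + \frac{1}{3864} = - \frac{19447511}{3864}$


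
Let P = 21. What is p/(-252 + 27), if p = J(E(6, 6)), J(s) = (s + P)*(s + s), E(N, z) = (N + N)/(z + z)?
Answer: -44/225 ≈ -0.19556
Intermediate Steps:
E(N, z) = N/z (E(N, z) = (2*N)/((2*z)) = (2*N)*(1/(2*z)) = N/z)
J(s) = 2*s*(21 + s) (J(s) = (s + 21)*(s + s) = (21 + s)*(2*s) = 2*s*(21 + s))
p = 44 (p = 2*(6/6)*(21 + 6/6) = 2*(6*(1/6))*(21 + 6*(1/6)) = 2*1*(21 + 1) = 2*1*22 = 44)
p/(-252 + 27) = 44/(-252 + 27) = 44/(-225) = 44*(-1/225) = -44/225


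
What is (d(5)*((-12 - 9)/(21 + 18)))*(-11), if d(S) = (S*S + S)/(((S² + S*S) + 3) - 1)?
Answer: 1155/338 ≈ 3.4172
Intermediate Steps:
d(S) = (S + S²)/(2 + 2*S²) (d(S) = (S² + S)/(((S² + S²) + 3) - 1) = (S + S²)/((2*S² + 3) - 1) = (S + S²)/((3 + 2*S²) - 1) = (S + S²)/(2 + 2*S²))
(d(5)*((-12 - 9)/(21 + 18)))*(-11) = (((½)*5*(1 + 5)/(1 + 5²))*((-12 - 9)/(21 + 18)))*(-11) = (((½)*5*6/(1 + 25))*(-21/39))*(-11) = (((½)*5*6/26)*(-21*1/39))*(-11) = (((½)*5*(1/26)*6)*(-7/13))*(-11) = ((15/26)*(-7/13))*(-11) = -105/338*(-11) = 1155/338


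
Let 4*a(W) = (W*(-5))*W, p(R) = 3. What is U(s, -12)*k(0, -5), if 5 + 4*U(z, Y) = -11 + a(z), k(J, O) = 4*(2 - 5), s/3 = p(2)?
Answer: 1407/4 ≈ 351.75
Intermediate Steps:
s = 9 (s = 3*3 = 9)
a(W) = -5*W²/4 (a(W) = ((W*(-5))*W)/4 = ((-5*W)*W)/4 = (-5*W²)/4 = -5*W²/4)
k(J, O) = -12 (k(J, O) = 4*(-3) = -12)
U(z, Y) = -4 - 5*z²/16 (U(z, Y) = -5/4 + (-11 - 5*z²/4)/4 = -5/4 + (-11/4 - 5*z²/16) = -4 - 5*z²/16)
U(s, -12)*k(0, -5) = (-4 - 5/16*9²)*(-12) = (-4 - 5/16*81)*(-12) = (-4 - 405/16)*(-12) = -469/16*(-12) = 1407/4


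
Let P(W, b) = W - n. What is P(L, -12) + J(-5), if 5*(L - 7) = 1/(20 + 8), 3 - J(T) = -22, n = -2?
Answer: 4761/140 ≈ 34.007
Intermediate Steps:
J(T) = 25 (J(T) = 3 - 1*(-22) = 3 + 22 = 25)
L = 981/140 (L = 7 + 1/(5*(20 + 8)) = 7 + (⅕)/28 = 7 + (⅕)*(1/28) = 7 + 1/140 = 981/140 ≈ 7.0071)
P(W, b) = 2 + W (P(W, b) = W - 1*(-2) = W + 2 = 2 + W)
P(L, -12) + J(-5) = (2 + 981/140) + 25 = 1261/140 + 25 = 4761/140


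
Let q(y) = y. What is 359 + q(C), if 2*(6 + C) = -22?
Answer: 342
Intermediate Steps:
C = -17 (C = -6 + (½)*(-22) = -6 - 11 = -17)
359 + q(C) = 359 - 17 = 342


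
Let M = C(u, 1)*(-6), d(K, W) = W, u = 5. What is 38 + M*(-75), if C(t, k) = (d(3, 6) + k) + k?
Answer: 3638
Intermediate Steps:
C(t, k) = 6 + 2*k (C(t, k) = (6 + k) + k = 6 + 2*k)
M = -48 (M = (6 + 2*1)*(-6) = (6 + 2)*(-6) = 8*(-6) = -48)
38 + M*(-75) = 38 - 48*(-75) = 38 + 3600 = 3638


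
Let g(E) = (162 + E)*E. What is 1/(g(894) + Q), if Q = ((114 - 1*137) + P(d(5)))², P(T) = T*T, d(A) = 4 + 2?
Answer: 1/944233 ≈ 1.0591e-6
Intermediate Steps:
d(A) = 6
P(T) = T²
g(E) = E*(162 + E)
Q = 169 (Q = ((114 - 1*137) + 6²)² = ((114 - 137) + 36)² = (-23 + 36)² = 13² = 169)
1/(g(894) + Q) = 1/(894*(162 + 894) + 169) = 1/(894*1056 + 169) = 1/(944064 + 169) = 1/944233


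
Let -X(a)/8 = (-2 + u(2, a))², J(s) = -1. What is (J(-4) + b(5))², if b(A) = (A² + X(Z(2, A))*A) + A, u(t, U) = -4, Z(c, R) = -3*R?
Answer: 1990921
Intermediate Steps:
X(a) = -288 (X(a) = -8*(-2 - 4)² = -8*(-6)² = -8*36 = -288)
b(A) = A² - 287*A (b(A) = (A² - 288*A) + A = A² - 287*A)
(J(-4) + b(5))² = (-1 + 5*(-287 + 5))² = (-1 + 5*(-282))² = (-1 - 1410)² = (-1411)² = 1990921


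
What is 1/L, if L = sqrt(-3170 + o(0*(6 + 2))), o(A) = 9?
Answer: -I*sqrt(3161)/3161 ≈ -0.017786*I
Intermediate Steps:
L = I*sqrt(3161) (L = sqrt(-3170 + 9) = sqrt(-3161) = I*sqrt(3161) ≈ 56.223*I)
1/L = 1/(I*sqrt(3161)) = -I*sqrt(3161)/3161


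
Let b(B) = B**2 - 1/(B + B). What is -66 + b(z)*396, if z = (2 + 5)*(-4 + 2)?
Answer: 542949/7 ≈ 77564.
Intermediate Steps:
z = -14 (z = 7*(-2) = -14)
b(B) = B**2 - 1/(2*B)
-66 + b(z)*396 = -66 + ((-1/2 + (-14)**3)/(-14))*396 = -66 - (-1/2 - 2744)/14*396 = -66 - 1/14*(-5489/2)*396 = -66 + (5489/28)*396 = -66 + 543411/7 = 542949/7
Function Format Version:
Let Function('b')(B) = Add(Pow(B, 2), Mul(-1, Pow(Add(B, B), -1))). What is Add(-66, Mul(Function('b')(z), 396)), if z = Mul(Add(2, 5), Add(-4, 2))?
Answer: Rational(542949, 7) ≈ 77564.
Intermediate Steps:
z = -14 (z = Mul(7, -2) = -14)
Function('b')(B) = Add(Pow(B, 2), Mul(Rational(-1, 2), Pow(B, -1))) (Function('b')(B) = Add(Pow(B, 2), Mul(-1, Pow(Mul(2, B), -1))) = Add(Pow(B, 2), Mul(-1, Mul(Rational(1, 2), Pow(B, -1)))) = Add(Pow(B, 2), Mul(Rational(-1, 2), Pow(B, -1))))
Add(-66, Mul(Function('b')(z), 396)) = Add(-66, Mul(Mul(Pow(-14, -1), Add(Rational(-1, 2), Pow(-14, 3))), 396)) = Add(-66, Mul(Mul(Rational(-1, 14), Add(Rational(-1, 2), -2744)), 396)) = Add(-66, Mul(Mul(Rational(-1, 14), Rational(-5489, 2)), 396)) = Add(-66, Mul(Rational(5489, 28), 396)) = Add(-66, Rational(543411, 7)) = Rational(542949, 7)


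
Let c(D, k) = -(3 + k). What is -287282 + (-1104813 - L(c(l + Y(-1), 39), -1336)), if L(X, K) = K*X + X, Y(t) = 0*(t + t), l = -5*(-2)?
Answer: -1448165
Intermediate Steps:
l = 10
Y(t) = 0 (Y(t) = 0*(2*t) = 0)
c(D, k) = -3 - k
L(X, K) = X + K*X
-287282 + (-1104813 - L(c(l + Y(-1), 39), -1336)) = -287282 + (-1104813 - (-3 - 1*39)*(1 - 1336)) = -287282 + (-1104813 - (-3 - 39)*(-1335)) = -287282 + (-1104813 - (-42)*(-1335)) = -287282 + (-1104813 - 1*56070) = -287282 + (-1104813 - 56070) = -287282 - 1160883 = -1448165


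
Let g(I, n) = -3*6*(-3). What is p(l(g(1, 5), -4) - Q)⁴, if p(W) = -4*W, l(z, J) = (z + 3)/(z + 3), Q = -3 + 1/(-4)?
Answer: 83521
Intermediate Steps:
Q = -13/4 (Q = -3 - ¼ = -13/4 ≈ -3.2500)
g(I, n) = 54 (g(I, n) = -18*(-3) = 54)
l(z, J) = 1 (l(z, J) = (3 + z)/(3 + z) = 1)
p(l(g(1, 5), -4) - Q)⁴ = (-4*(1 - 1*(-13/4)))⁴ = (-4*(1 + 13/4))⁴ = (-4*17/4)⁴ = (-17)⁴ = 83521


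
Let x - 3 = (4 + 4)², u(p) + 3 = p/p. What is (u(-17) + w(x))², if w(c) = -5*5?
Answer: 729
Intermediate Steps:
u(p) = -2 (u(p) = -3 + p/p = -3 + 1 = -2)
x = 67 (x = 3 + (4 + 4)² = 3 + 8² = 3 + 64 = 67)
w(c) = -25
(u(-17) + w(x))² = (-2 - 25)² = (-27)² = 729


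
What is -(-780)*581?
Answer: 453180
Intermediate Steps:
-(-780)*581 = -780*(-581) = 453180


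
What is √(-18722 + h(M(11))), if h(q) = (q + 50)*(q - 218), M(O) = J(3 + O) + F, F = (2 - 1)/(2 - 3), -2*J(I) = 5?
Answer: I*√116087/2 ≈ 170.36*I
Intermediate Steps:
J(I) = -5/2 (J(I) = -½*5 = -5/2)
F = -1 (F = 1/(-1) = 1*(-1) = -1)
M(O) = -7/2 (M(O) = -5/2 - 1 = -7/2)
h(q) = (-218 + q)*(50 + q) (h(q) = (50 + q)*(-218 + q) = (-218 + q)*(50 + q))
√(-18722 + h(M(11))) = √(-18722 + (-10900 + (-7/2)² - 168*(-7/2))) = √(-18722 + (-10900 + 49/4 + 588)) = √(-18722 - 41199/4) = √(-116087/4) = I*√116087/2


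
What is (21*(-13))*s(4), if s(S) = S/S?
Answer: -273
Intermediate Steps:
s(S) = 1
(21*(-13))*s(4) = (21*(-13))*1 = -273*1 = -273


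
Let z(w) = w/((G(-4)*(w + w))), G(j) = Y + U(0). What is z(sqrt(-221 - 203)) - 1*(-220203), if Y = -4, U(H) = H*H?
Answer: 1761623/8 ≈ 2.2020e+5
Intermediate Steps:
U(H) = H**2
G(j) = -4 (G(j) = -4 + 0**2 = -4 + 0 = -4)
z(w) = -1/8 (z(w) = w/((-4*(w + w))) = w/((-8*w)) = w*(-1/(8*w)) = -1/8)
z(sqrt(-221 - 203)) - 1*(-220203) = -1/8 - 1*(-220203) = -1/8 + 220203 = 1761623/8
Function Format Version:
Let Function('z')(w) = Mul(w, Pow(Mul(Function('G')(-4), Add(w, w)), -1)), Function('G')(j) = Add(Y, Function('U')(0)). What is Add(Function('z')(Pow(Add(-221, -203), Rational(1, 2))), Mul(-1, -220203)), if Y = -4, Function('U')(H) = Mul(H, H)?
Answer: Rational(1761623, 8) ≈ 2.2020e+5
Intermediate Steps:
Function('U')(H) = Pow(H, 2)
Function('G')(j) = -4 (Function('G')(j) = Add(-4, Pow(0, 2)) = Add(-4, 0) = -4)
Function('z')(w) = Rational(-1, 8) (Function('z')(w) = Mul(w, Pow(Mul(-4, Add(w, w)), -1)) = Mul(w, Pow(Mul(-4, Mul(2, w)), -1)) = Mul(w, Pow(Mul(-8, w), -1)) = Mul(w, Mul(Rational(-1, 8), Pow(w, -1))) = Rational(-1, 8))
Add(Function('z')(Pow(Add(-221, -203), Rational(1, 2))), Mul(-1, -220203)) = Add(Rational(-1, 8), Mul(-1, -220203)) = Add(Rational(-1, 8), 220203) = Rational(1761623, 8)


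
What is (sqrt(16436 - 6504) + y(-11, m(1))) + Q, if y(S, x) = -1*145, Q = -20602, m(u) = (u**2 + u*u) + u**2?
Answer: -20747 + 2*sqrt(2483) ≈ -20647.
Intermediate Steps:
m(u) = 3*u**2 (m(u) = (u**2 + u**2) + u**2 = 2*u**2 + u**2 = 3*u**2)
y(S, x) = -145
(sqrt(16436 - 6504) + y(-11, m(1))) + Q = (sqrt(16436 - 6504) - 145) - 20602 = (sqrt(9932) - 145) - 20602 = (2*sqrt(2483) - 145) - 20602 = (-145 + 2*sqrt(2483)) - 20602 = -20747 + 2*sqrt(2483)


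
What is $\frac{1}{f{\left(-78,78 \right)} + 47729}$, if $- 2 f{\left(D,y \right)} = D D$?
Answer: $\frac{1}{44687} \approx 2.2378 \cdot 10^{-5}$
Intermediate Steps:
$f{\left(D,y \right)} = - \frac{D^{2}}{2}$ ($f{\left(D,y \right)} = - \frac{D D}{2} = - \frac{D^{2}}{2}$)
$\frac{1}{f{\left(-78,78 \right)} + 47729} = \frac{1}{- \frac{\left(-78\right)^{2}}{2} + 47729} = \frac{1}{\left(- \frac{1}{2}\right) 6084 + 47729} = \frac{1}{-3042 + 47729} = \frac{1}{44687}$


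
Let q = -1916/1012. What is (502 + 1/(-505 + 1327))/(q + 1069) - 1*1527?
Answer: -338770366547/221921916 ≈ -1526.5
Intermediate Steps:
q = -479/253 (q = -1916*1/1012 = -479/253 ≈ -1.8933)
(502 + 1/(-505 + 1327))/(q + 1069) - 1*1527 = (502 + 1/(-505 + 1327))/(-479/253 + 1069) - 1*1527 = (502 + 1/822)/(269978/253) - 1527 = (502 + 1/822)*(253/269978) - 1527 = (412645/822)*(253/269978) - 1527 = 104399185/221921916 - 1527 = -338770366547/221921916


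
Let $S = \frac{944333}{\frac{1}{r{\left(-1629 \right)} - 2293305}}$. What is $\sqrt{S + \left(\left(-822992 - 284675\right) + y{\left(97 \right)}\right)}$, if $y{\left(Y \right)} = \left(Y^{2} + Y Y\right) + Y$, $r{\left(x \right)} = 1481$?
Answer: $4 i \sqrt{135265382634} \approx 1.4711 \cdot 10^{6} i$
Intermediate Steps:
$y{\left(Y \right)} = Y + 2 Y^{2}$ ($y{\left(Y \right)} = \left(Y^{2} + Y^{2}\right) + Y = 2 Y^{2} + Y = Y + 2 Y^{2}$)
$S = -2164245033392$ ($S = \frac{944333}{\frac{1}{1481 - 2293305}} = \frac{944333}{\frac{1}{-2291824}} = \frac{944333}{- \frac{1}{2291824}} = 944333 \left(-2291824\right) = -2164245033392$)
$\sqrt{S + \left(\left(-822992 - 284675\right) + y{\left(97 \right)}\right)} = \sqrt{-2164245033392 + \left(\left(-822992 - 284675\right) + 97 \left(1 + 2 \cdot 97\right)\right)} = \sqrt{-2164245033392 - \left(1107667 - 97 \left(1 + 194\right)\right)} = \sqrt{-2164245033392 + \left(-1107667 + 97 \cdot 195\right)} = \sqrt{-2164245033392 + \left(-1107667 + 18915\right)} = \sqrt{-2164245033392 - 1088752} = \sqrt{-2164246122144} = 4 i \sqrt{135265382634}$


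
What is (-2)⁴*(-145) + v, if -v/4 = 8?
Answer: -2352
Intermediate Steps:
v = -32 (v = -4*8 = -32)
(-2)⁴*(-145) + v = (-2)⁴*(-145) - 32 = 16*(-145) - 32 = -2320 - 32 = -2352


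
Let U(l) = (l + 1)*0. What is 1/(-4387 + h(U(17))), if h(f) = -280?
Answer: -1/4667 ≈ -0.00021427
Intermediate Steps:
U(l) = 0 (U(l) = (1 + l)*0 = 0)
1/(-4387 + h(U(17))) = 1/(-4387 - 280) = 1/(-4667) = -1/4667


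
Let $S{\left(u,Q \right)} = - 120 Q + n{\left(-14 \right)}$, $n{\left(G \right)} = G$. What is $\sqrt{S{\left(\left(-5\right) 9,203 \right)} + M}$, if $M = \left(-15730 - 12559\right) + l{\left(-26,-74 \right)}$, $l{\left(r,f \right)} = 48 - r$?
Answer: $i \sqrt{52589} \approx 229.32 i$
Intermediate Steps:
$M = -28215$ ($M = \left(-15730 - 12559\right) + \left(48 - -26\right) = -28289 + \left(48 + 26\right) = -28289 + 74 = -28215$)
$S{\left(u,Q \right)} = -14 - 120 Q$ ($S{\left(u,Q \right)} = - 120 Q - 14 = -14 - 120 Q$)
$\sqrt{S{\left(\left(-5\right) 9,203 \right)} + M} = \sqrt{\left(-14 - 24360\right) - 28215} = \sqrt{-24374 - 28215} = \sqrt{-52589} = i \sqrt{52589}$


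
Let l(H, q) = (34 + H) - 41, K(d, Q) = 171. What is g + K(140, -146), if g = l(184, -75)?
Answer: 348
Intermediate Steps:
l(H, q) = -7 + H
g = 177 (g = -7 + 184 = 177)
g + K(140, -146) = 177 + 171 = 348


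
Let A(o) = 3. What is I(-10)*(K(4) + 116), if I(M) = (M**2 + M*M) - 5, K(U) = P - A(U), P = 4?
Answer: 22815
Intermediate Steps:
K(U) = 1 (K(U) = 4 - 1*3 = 4 - 3 = 1)
I(M) = -5 + 2*M**2 (I(M) = (M**2 + M**2) - 5 = 2*M**2 - 5 = -5 + 2*M**2)
I(-10)*(K(4) + 116) = (-5 + 2*(-10)**2)*(1 + 116) = (-5 + 2*100)*117 = (-5 + 200)*117 = 195*117 = 22815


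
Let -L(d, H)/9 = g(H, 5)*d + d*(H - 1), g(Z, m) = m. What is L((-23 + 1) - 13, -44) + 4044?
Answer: -8556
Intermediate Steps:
L(d, H) = -45*d - 9*d*(-1 + H) (L(d, H) = -9*(5*d + d*(H - 1)) = -9*(5*d + d*(-1 + H)) = -45*d - 9*d*(-1 + H))
L((-23 + 1) - 13, -44) + 4044 = -9*((-23 + 1) - 13)*(4 - 44) + 4044 = -9*(-22 - 13)*(-40) + 4044 = -9*(-35)*(-40) + 4044 = -12600 + 4044 = -8556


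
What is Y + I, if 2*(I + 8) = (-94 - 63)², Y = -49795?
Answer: -74957/2 ≈ -37479.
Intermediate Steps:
I = 24633/2 (I = -8 + (-94 - 63)²/2 = -8 + (½)*(-157)² = -8 + (½)*24649 = -8 + 24649/2 = 24633/2 ≈ 12317.)
Y + I = -49795 + 24633/2 = -74957/2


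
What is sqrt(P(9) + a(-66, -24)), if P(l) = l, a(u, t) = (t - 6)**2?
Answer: 3*sqrt(101) ≈ 30.150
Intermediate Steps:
a(u, t) = (-6 + t)**2
sqrt(P(9) + a(-66, -24)) = sqrt(9 + (-6 - 24)**2) = sqrt(9 + (-30)**2) = sqrt(9 + 900) = sqrt(909) = 3*sqrt(101)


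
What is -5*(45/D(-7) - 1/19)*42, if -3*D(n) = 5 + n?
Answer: -269115/19 ≈ -14164.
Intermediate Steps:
D(n) = -5/3 - n/3 (D(n) = -(5 + n)/3 = -5/3 - n/3)
-5*(45/D(-7) - 1/19)*42 = -5*(45/(-5/3 - ⅓*(-7)) - 1/19)*42 = -5*(45/(-5/3 + 7/3) - 1*1/19)*42 = -5*(45/(⅔) - 1/19)*42 = -5*(45*(3/2) - 1/19)*42 = -5*(135/2 - 1/19)*42 = -5*2563/38*42 = -12815/38*42 = -269115/19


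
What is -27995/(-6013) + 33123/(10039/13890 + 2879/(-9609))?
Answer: 984608028206955/12577289879 ≈ 78285.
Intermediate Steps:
-27995/(-6013) + 33123/(10039/13890 + 2879/(-9609)) = -27995*(-1/6013) + 33123/(10039*(1/13890) + 2879*(-1/9609)) = 27995/6013 + 33123/(10039/13890 - 2879/9609) = 27995/6013 + 33123/(6275049/14829890) = 27995/6013 + 33123*(14829890/6275049) = 27995/6013 + 163736815490/2091683 = 984608028206955/12577289879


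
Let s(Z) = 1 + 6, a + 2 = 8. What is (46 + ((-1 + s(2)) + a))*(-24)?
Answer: -1392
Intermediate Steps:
a = 6 (a = -2 + 8 = 6)
s(Z) = 7
(46 + ((-1 + s(2)) + a))*(-24) = (46 + ((-1 + 7) + 6))*(-24) = (46 + (6 + 6))*(-24) = (46 + 12)*(-24) = 58*(-24) = -1392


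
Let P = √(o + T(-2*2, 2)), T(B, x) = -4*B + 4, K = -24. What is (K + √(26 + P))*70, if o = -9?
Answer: -1680 + 70*√(26 + √11) ≈ -1301.0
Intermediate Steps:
T(B, x) = 4 - 4*B
P = √11 (P = √(-9 + (4 - (-8)*2)) = √(-9 + (4 - 4*(-4))) = √(-9 + (4 + 16)) = √(-9 + 20) = √11 ≈ 3.3166)
(K + √(26 + P))*70 = (-24 + √(26 + √11))*70 = -1680 + 70*√(26 + √11)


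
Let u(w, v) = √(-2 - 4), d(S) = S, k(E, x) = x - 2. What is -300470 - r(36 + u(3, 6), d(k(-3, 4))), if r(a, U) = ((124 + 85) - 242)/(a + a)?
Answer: (-600940*√6 + 21633807*I)/(2*(√6 - 36*I)) ≈ -3.0047e+5 - 0.031036*I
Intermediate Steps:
k(E, x) = -2 + x
u(w, v) = I*√6 (u(w, v) = √(-6) = I*√6)
r(a, U) = -33/(2*a) (r(a, U) = (209 - 242)/((2*a)) = -33/(2*a))
-300470 - r(36 + u(3, 6), d(k(-3, 4))) = -300470 - (-33)/(2*(36 + I*√6)) = -300470 + 33/(2*(36 + I*√6))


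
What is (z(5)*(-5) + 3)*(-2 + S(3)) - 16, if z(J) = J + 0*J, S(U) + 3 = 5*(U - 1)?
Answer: -126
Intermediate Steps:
S(U) = -8 + 5*U (S(U) = -3 + 5*(U - 1) = -3 + 5*(-1 + U) = -3 + (-5 + 5*U) = -8 + 5*U)
z(J) = J (z(J) = J + 0 = J)
(z(5)*(-5) + 3)*(-2 + S(3)) - 16 = (5*(-5) + 3)*(-2 + (-8 + 5*3)) - 16 = (-25 + 3)*(-2 + (-8 + 15)) - 16 = -22*(-2 + 7) - 16 = -22*5 - 16 = -110 - 16 = -126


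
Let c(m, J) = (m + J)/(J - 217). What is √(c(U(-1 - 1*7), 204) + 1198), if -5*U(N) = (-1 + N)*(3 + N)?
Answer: 13*√7 ≈ 34.395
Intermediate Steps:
U(N) = -(-1 + N)*(3 + N)/5
c(m, J) = (J + m)/(-217 + J)
√(c(U(-1 - 1*7), 204) + 1198) = √((204 + (⅗ - 2*(-1 - 1*7)/5 - (-1 - 1*7)²/5))/(-217 + 204) + 1198) = √((204 + (⅗ - 2*(-1 - 7)/5 - (-1 - 7)²/5))/(-13) + 1198) = √(-(204 + (⅗ - ⅖*(-8) - ⅕*(-8)²))/13 + 1198) = √(-(204 + (⅗ + 16/5 - ⅕*64))/13 + 1198) = √(-(204 + (⅗ + 16/5 - 64/5))/13 + 1198) = √(-(204 - 9)/13 + 1198) = √(-1/13*195 + 1198) = √(-15 + 1198) = √1183 = 13*√7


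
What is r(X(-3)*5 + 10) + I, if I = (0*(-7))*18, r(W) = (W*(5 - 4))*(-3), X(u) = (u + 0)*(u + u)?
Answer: -300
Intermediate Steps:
X(u) = 2*u**2 (X(u) = u*(2*u) = 2*u**2)
r(W) = -3*W (r(W) = (W*1)*(-3) = W*(-3) = -3*W)
I = 0 (I = 0*18 = 0)
r(X(-3)*5 + 10) + I = -3*((2*(-3)**2)*5 + 10) + 0 = -3*((2*9)*5 + 10) + 0 = -3*(18*5 + 10) + 0 = -3*(90 + 10) + 0 = -3*100 + 0 = -300 + 0 = -300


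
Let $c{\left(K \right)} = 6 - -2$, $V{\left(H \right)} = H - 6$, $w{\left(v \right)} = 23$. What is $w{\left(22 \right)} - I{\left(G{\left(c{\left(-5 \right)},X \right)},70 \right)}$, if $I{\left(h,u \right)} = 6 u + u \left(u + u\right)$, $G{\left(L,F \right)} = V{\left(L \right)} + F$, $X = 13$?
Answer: $-10197$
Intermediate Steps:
$V{\left(H \right)} = -6 + H$ ($V{\left(H \right)} = H - 6 = -6 + H$)
$c{\left(K \right)} = 8$ ($c{\left(K \right)} = 6 + 2 = 8$)
$G{\left(L,F \right)} = -6 + F + L$ ($G{\left(L,F \right)} = \left(-6 + L\right) + F = -6 + F + L$)
$I{\left(h,u \right)} = 2 u^{2} + 6 u$ ($I{\left(h,u \right)} = 6 u + u 2 u = 6 u + 2 u^{2} = 2 u^{2} + 6 u$)
$w{\left(22 \right)} - I{\left(G{\left(c{\left(-5 \right)},X \right)},70 \right)} = 23 - 2 \cdot 70 \left(3 + 70\right) = 23 - 2 \cdot 70 \cdot 73 = 23 - 10220 = -10197$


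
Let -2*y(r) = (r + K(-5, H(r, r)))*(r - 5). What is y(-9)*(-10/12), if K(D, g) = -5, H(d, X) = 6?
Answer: 245/3 ≈ 81.667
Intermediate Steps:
y(r) = -(-5 + r)²/2 (y(r) = -(r - 5)*(r - 5)/2 = -(-5 + r)*(-5 + r)/2 = -(-5 + r)²/2)
y(-9)*(-10/12) = (-25/2 + 5*(-9) - ½*(-9)²)*(-10/12) = (-25/2 - 45 - ½*81)*(-10*1/12) = (-25/2 - 45 - 81/2)*(-⅚) = -98*(-⅚) = 245/3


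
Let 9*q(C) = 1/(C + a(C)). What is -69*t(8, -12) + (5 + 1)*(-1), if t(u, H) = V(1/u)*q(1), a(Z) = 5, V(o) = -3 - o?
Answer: -289/144 ≈ -2.0069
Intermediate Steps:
q(C) = 1/(9*(5 + C)) (q(C) = 1/(9*(C + 5)) = 1/(9*(5 + C)))
t(u, H) = -1/18 - 1/(54*u) (t(u, H) = (-3 - 1/u)*(1/(9*(5 + 1))) = (-3 - 1/u)*((⅑)/6) = (-3 - 1/u)*((⅑)*(⅙)) = (-3 - 1/u)*(1/54) = -1/18 - 1/(54*u))
-69*t(8, -12) + (5 + 1)*(-1) = -23*(-1 - 3*8)/(18*8) + (5 + 1)*(-1) = -23*(-1 - 24)/(18*8) + 6*(-1) = -23*(-25)/(18*8) - 6 = -69*(-25/432) - 6 = 575/144 - 6 = -289/144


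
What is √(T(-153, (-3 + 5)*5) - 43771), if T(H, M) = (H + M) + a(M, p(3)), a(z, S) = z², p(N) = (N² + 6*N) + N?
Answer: I*√43814 ≈ 209.32*I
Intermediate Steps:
p(N) = N² + 7*N
T(H, M) = H + M + M² (T(H, M) = (H + M) + M² = H + M + M²)
√(T(-153, (-3 + 5)*5) - 43771) = √((-153 + (-3 + 5)*5 + ((-3 + 5)*5)²) - 43771) = √((-153 + 2*5 + (2*5)²) - 43771) = √((-153 + 10 + 10²) - 43771) = √((-153 + 10 + 100) - 43771) = √(-43 - 43771) = √(-43814) = I*√43814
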